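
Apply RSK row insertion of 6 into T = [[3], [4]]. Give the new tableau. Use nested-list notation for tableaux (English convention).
[[3, 6], [4]]

6 is larger than every entry of row 1, so it is appended to row 1. The new tableau is [[3, 6], [4]].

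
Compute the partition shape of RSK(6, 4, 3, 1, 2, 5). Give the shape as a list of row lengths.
Row-insert each entry into an empty tableau.

After inserting 6: P = [[6]].
After inserting 4: P = [[4], [6]].
After inserting 3: P = [[3], [4], [6]].
After inserting 1: P = [[1], [3], [4], [6]].
After inserting 2: P = [[1, 2], [3], [4], [6]].
After inserting 5: P = [[1, 2, 5], [3], [4], [6]].

The final insertion tableau P = [[1, 2, 5], [3], [4], [6]] has shape [3, 1, 1, 1].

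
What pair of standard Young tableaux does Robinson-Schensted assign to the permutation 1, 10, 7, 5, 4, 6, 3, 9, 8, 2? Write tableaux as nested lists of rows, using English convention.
Insert each entry of the permutation into P by Schensted row insertion, recording in Q the position of each new cell.

Insert 1: appended to row 1. P = [[1]].
Insert 10: appended to row 1. P = [[1, 10]].
Insert 7: 7 bumps 10 from row 1; 10 starts row 2. P = [[1, 7], [10]].
Insert 5: 5 bumps 7 from row 1; 7 bumps 10 from row 2; 10 starts row 3. P = [[1, 5], [7], [10]].
Insert 4: 4 bumps 5 from row 1; 5 bumps 7 from row 2; 7 bumps 10 from row 3; 10 starts row 4. P = [[1, 4], [5], [7], [10]].
Insert 6: appended to row 1. P = [[1, 4, 6], [5], [7], [10]].
Insert 3: 3 bumps 4 from row 1; 4 bumps 5 from row 2; 5 bumps 7 from row 3; 7 bumps 10 from row 4; 10 starts row 5. P = [[1, 3, 6], [4], [5], [7], [10]].
Insert 9: appended to row 1. P = [[1, 3, 6, 9], [4], [5], [7], [10]].
Insert 8: 8 bumps 9 from row 1; 9 appends to row 2. P = [[1, 3, 6, 8], [4, 9], [5], [7], [10]].
Insert 2: 2 bumps 3 from row 1; 3 bumps 4 from row 2; 4 bumps 5 from row 3; 5 bumps 7 from row 4; 7 bumps 10 from row 5; 10 starts row 6. P = [[1, 2, 6, 8], [3, 9], [4], [5], [7], [10]].

So P = [[1, 2, 6, 8], [3, 9], [4], [5], [7], [10]], Q = [[1, 2, 6, 8], [3, 9], [4], [5], [7], [10]].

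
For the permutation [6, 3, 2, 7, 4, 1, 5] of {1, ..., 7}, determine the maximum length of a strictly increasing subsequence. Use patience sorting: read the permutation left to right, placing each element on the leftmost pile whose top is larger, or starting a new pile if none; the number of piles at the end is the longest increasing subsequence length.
6: new pile. tops = [6]
3: onto pile 1 (replacing 6). tops = [3]
2: onto pile 1 (replacing 3). tops = [2]
7: new pile. tops = [2, 7]
4: onto pile 2 (replacing 7). tops = [2, 4]
1: onto pile 1 (replacing 2). tops = [1, 4]
5: new pile. tops = [1, 4, 5]

3 piles, so the longest increasing subsequence has length 3.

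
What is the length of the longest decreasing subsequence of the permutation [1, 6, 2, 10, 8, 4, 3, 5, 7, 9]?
4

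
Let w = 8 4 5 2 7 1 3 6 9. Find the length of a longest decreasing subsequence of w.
4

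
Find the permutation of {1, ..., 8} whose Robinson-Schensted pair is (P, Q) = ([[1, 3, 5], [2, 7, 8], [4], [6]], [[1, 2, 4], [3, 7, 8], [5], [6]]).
6 7 4 8 2 1 3 5

Reverse the RSK construction: for i from n down to 1, find the cell of Q containing i, remove the entry at that cell from P, and reverse-bump it up through P; the value ejected from row 1 is w(i).

Step i=8: Q has 8 at row 2, column 3; remove 8 from row 2 of P and reverse-bump: 8 enters row 1 and ejects 5. So w(8) = 5. P is now [[1, 3, 8], [2, 7], [4], [6]].
Step i=7: Q has 7 at row 2, column 2; remove 7 from row 2 of P and reverse-bump: 7 enters row 1 and ejects 3. So w(7) = 3. P is now [[1, 7, 8], [2], [4], [6]].
Step i=6: Q has 6 at row 4, column 1; remove 6 from row 4 of P and reverse-bump: 6 enters row 3 and ejects 4; 4 enters row 2 and ejects 2; 2 enters row 1 and ejects 1. So w(6) = 1. P is now [[2, 7, 8], [4], [6]].
Step i=5: Q has 5 at row 3, column 1; remove 6 from row 3 of P and reverse-bump: 6 enters row 2 and ejects 4; 4 enters row 1 and ejects 2. So w(5) = 2. P is now [[4, 7, 8], [6]].
Step i=4: Q has 4 at row 1, column 3; remove that cell from P, ejecting 8. So w(4) = 8. P is now [[4, 7], [6]].
Step i=3: Q has 3 at row 2, column 1; remove 6 from row 2 of P and reverse-bump: 6 enters row 1 and ejects 4. So w(3) = 4. P is now [[6, 7]].
Step i=2: Q has 2 at row 1, column 2; remove that cell from P, ejecting 7. So w(2) = 7. P is now [[6]].
Step i=1: Q has 1 at row 1, column 1; remove that cell from P, ejecting 6. So w(1) = 6. P is now [].

So w = 6 7 4 8 2 1 3 5.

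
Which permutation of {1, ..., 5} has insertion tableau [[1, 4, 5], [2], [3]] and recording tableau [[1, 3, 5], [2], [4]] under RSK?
3 2 4 1 5

Reverse the RSK construction: for i from n down to 1, find the cell of Q containing i, remove the entry at that cell from P, and reverse-bump it up through P; the value ejected from row 1 is w(i).

Step i=5: Q has 5 at row 1, column 3; remove that cell from P, ejecting 5. So w(5) = 5. P is now [[1, 4], [2], [3]].
Step i=4: Q has 4 at row 3, column 1; remove 3 from row 3 of P and reverse-bump: 3 enters row 2 and ejects 2; 2 enters row 1 and ejects 1. So w(4) = 1. P is now [[2, 4], [3]].
Step i=3: Q has 3 at row 1, column 2; remove that cell from P, ejecting 4. So w(3) = 4. P is now [[2], [3]].
Step i=2: Q has 2 at row 2, column 1; remove 3 from row 2 of P and reverse-bump: 3 enters row 1 and ejects 2. So w(2) = 2. P is now [[3]].
Step i=1: Q has 1 at row 1, column 1; remove that cell from P, ejecting 3. So w(1) = 3. P is now [].

So w = 3 2 4 1 5.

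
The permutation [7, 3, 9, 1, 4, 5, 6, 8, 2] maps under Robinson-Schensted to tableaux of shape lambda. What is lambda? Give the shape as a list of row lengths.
Row-insert each entry into an empty tableau.

After inserting 7: P = [[7]].
After inserting 3: P = [[3], [7]].
After inserting 9: P = [[3, 9], [7]].
After inserting 1: P = [[1, 9], [3], [7]].
After inserting 4: P = [[1, 4], [3, 9], [7]].
After inserting 5: P = [[1, 4, 5], [3, 9], [7]].
After inserting 6: P = [[1, 4, 5, 6], [3, 9], [7]].
After inserting 8: P = [[1, 4, 5, 6, 8], [3, 9], [7]].
After inserting 2: P = [[1, 2, 5, 6, 8], [3, 4], [7, 9]].

The final insertion tableau P = [[1, 2, 5, 6, 8], [3, 4], [7, 9]] has shape [5, 2, 2].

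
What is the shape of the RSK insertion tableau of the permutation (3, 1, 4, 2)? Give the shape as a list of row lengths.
[2, 2]

RSK row insertion gives P = [[1, 2], [3, 4]], which has shape [2, 2].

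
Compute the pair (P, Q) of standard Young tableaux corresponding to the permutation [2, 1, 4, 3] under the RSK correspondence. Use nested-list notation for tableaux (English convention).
Insert each entry of the permutation into P by Schensted row insertion, recording in Q the position of each new cell.

Insert 2: appended to row 1. P = [[2]], Q = [[1]].
Insert 1: 1 bumps 2 from row 1; 2 starts row 2. P = [[1], [2]], Q = [[1], [2]].
Insert 4: appended to row 1. P = [[1, 4], [2]], Q = [[1, 3], [2]].
Insert 3: 3 bumps 4 from row 1; 4 appends to row 2. P = [[1, 3], [2, 4]], Q = [[1, 3], [2, 4]].

So P = [[1, 3], [2, 4]], Q = [[1, 3], [2, 4]].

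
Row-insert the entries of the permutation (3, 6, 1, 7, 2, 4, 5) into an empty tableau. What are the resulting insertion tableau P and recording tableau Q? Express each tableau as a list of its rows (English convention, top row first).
P = [[1, 2, 4, 5], [3, 6, 7]], Q = [[1, 2, 4, 7], [3, 5, 6]]

Insert each entry of the permutation into P by Schensted row insertion, recording in Q the position of each new cell.

Insert 3: appended to row 1. P = [[3]].
Insert 6: appended to row 1. P = [[3, 6]].
Insert 1: 1 bumps 3 from row 1; 3 starts row 2. P = [[1, 6], [3]].
Insert 7: appended to row 1. P = [[1, 6, 7], [3]].
Insert 2: 2 bumps 6 from row 1; 6 appends to row 2. P = [[1, 2, 7], [3, 6]].
Insert 4: 4 bumps 7 from row 1; 7 appends to row 2. P = [[1, 2, 4], [3, 6, 7]].
Insert 5: appended to row 1. P = [[1, 2, 4, 5], [3, 6, 7]].

So P = [[1, 2, 4, 5], [3, 6, 7]], Q = [[1, 2, 4, 7], [3, 5, 6]].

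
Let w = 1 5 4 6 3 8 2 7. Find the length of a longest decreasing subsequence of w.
4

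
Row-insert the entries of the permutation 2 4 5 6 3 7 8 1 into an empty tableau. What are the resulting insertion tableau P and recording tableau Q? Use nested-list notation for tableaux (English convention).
Insert each entry of the permutation into P by Schensted row insertion, recording in Q the position of each new cell.

After inserting 2: P = [[2]].
After inserting 4: P = [[2, 4]].
After inserting 5: P = [[2, 4, 5]].
After inserting 6: P = [[2, 4, 5, 6]].
After inserting 3: P = [[2, 3, 5, 6], [4]].
After inserting 7: P = [[2, 3, 5, 6, 7], [4]].
After inserting 8: P = [[2, 3, 5, 6, 7, 8], [4]].
After inserting 1: P = [[1, 3, 5, 6, 7, 8], [2], [4]].

So P = [[1, 3, 5, 6, 7, 8], [2], [4]], Q = [[1, 2, 3, 4, 6, 7], [5], [8]].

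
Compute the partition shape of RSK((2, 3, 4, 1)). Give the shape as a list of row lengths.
Row-insert each entry into an empty tableau.

After inserting 2: P = [[2]].
After inserting 3: P = [[2, 3]].
After inserting 4: P = [[2, 3, 4]].
After inserting 1: P = [[1, 3, 4], [2]].

The final insertion tableau P = [[1, 3, 4], [2]] has shape [3, 1].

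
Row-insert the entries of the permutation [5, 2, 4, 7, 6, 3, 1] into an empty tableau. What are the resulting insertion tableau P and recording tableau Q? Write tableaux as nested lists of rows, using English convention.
Insert each entry of the permutation into P by Schensted row insertion, recording in Q the position of each new cell.

Insert 5: appended to row 1. P = [[5]], Q = [[1]].
Insert 2: 2 bumps 5 from row 1; 5 starts row 2. P = [[2], [5]], Q = [[1], [2]].
Insert 4: appended to row 1. P = [[2, 4], [5]], Q = [[1, 3], [2]].
Insert 7: appended to row 1. P = [[2, 4, 7], [5]], Q = [[1, 3, 4], [2]].
Insert 6: 6 bumps 7 from row 1; 7 appends to row 2. P = [[2, 4, 6], [5, 7]], Q = [[1, 3, 4], [2, 5]].
Insert 3: 3 bumps 4 from row 1; 4 bumps 5 from row 2; 5 starts row 3. P = [[2, 3, 6], [4, 7], [5]], Q = [[1, 3, 4], [2, 5], [6]].
Insert 1: 1 bumps 2 from row 1; 2 bumps 4 from row 2; 4 bumps 5 from row 3; 5 starts row 4. P = [[1, 3, 6], [2, 7], [4], [5]], Q = [[1, 3, 4], [2, 5], [6], [7]].

So P = [[1, 3, 6], [2, 7], [4], [5]], Q = [[1, 3, 4], [2, 5], [6], [7]].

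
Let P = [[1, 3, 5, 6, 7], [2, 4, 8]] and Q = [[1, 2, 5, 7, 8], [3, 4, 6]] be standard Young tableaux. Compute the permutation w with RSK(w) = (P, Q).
2 4 1 3 8 5 6 7

Reverse the RSK construction: for i from n down to 1, find the cell of Q containing i, remove the entry at that cell from P, and reverse-bump it up through P; the value ejected from row 1 is w(i).

Step i=8: Q has 8 at row 1, column 5; remove that cell from P, ejecting 7. So w(8) = 7. P is now [[1, 3, 5, 6], [2, 4, 8]].
Step i=7: Q has 7 at row 1, column 4; remove that cell from P, ejecting 6. So w(7) = 6. P is now [[1, 3, 5], [2, 4, 8]].
Step i=6: Q has 6 at row 2, column 3; remove 8 from row 2 of P and reverse-bump: 8 enters row 1 and ejects 5. So w(6) = 5. P is now [[1, 3, 8], [2, 4]].
Step i=5: Q has 5 at row 1, column 3; remove that cell from P, ejecting 8. So w(5) = 8. P is now [[1, 3], [2, 4]].
Step i=4: Q has 4 at row 2, column 2; remove 4 from row 2 of P and reverse-bump: 4 enters row 1 and ejects 3. So w(4) = 3. P is now [[1, 4], [2]].
Step i=3: Q has 3 at row 2, column 1; remove 2 from row 2 of P and reverse-bump: 2 enters row 1 and ejects 1. So w(3) = 1. P is now [[2, 4]].
Step i=2: Q has 2 at row 1, column 2; remove that cell from P, ejecting 4. So w(2) = 4. P is now [[2]].
Step i=1: Q has 1 at row 1, column 1; remove that cell from P, ejecting 2. So w(1) = 2. P is now [].

So w = 2 4 1 3 8 5 6 7.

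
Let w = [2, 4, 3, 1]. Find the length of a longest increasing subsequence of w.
2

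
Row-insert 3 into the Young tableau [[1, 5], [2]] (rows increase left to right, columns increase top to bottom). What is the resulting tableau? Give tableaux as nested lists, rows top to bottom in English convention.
[[1, 3], [2, 5]]

In row 1, 3 replaces 5 (the leftmost entry greater than 3); 5 is bumped to row 2. 5 is appended to row 2. The new tableau is [[1, 3], [2, 5]].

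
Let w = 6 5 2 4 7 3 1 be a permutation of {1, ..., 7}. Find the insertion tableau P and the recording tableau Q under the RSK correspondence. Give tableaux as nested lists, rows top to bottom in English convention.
P = [[1, 3, 7], [2], [4], [5], [6]], Q = [[1, 4, 5], [2], [3], [6], [7]]

Insert each entry of the permutation into P by Schensted row insertion, recording in Q the position of each new cell.

Insert 6: appended to row 1. P = [[6]].
Insert 5: 5 bumps 6 from row 1; 6 starts row 2. P = [[5], [6]].
Insert 2: 2 bumps 5 from row 1; 5 bumps 6 from row 2; 6 starts row 3. P = [[2], [5], [6]].
Insert 4: appended to row 1. P = [[2, 4], [5], [6]].
Insert 7: appended to row 1. P = [[2, 4, 7], [5], [6]].
Insert 3: 3 bumps 4 from row 1; 4 bumps 5 from row 2; 5 bumps 6 from row 3; 6 starts row 4. P = [[2, 3, 7], [4], [5], [6]].
Insert 1: 1 bumps 2 from row 1; 2 bumps 4 from row 2; 4 bumps 5 from row 3; 5 bumps 6 from row 4; 6 starts row 5. P = [[1, 3, 7], [2], [4], [5], [6]].

So P = [[1, 3, 7], [2], [4], [5], [6]], Q = [[1, 4, 5], [2], [3], [6], [7]].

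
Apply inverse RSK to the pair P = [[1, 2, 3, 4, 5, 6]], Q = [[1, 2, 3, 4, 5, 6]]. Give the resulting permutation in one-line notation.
1 2 3 4 5 6

Reverse RSK: for i = n, n-1, ..., 1, locate i in Q, remove the corresponding corner cell from P, and reverse-bump its entry up through P; the value ejected from row 1 is w(i).

So w = 1 2 3 4 5 6.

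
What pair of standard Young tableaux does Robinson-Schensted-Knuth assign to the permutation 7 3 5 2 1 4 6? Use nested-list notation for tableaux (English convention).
Insert each entry of the permutation into P by Schensted row insertion, recording in Q the position of each new cell.

Insert 7: appended to row 1. P = [[7]], Q = [[1]].
Insert 3: 3 bumps 7 from row 1; 7 starts row 2. P = [[3], [7]], Q = [[1], [2]].
Insert 5: appended to row 1. P = [[3, 5], [7]], Q = [[1, 3], [2]].
Insert 2: 2 bumps 3 from row 1; 3 bumps 7 from row 2; 7 starts row 3. P = [[2, 5], [3], [7]], Q = [[1, 3], [2], [4]].
Insert 1: 1 bumps 2 from row 1; 2 bumps 3 from row 2; 3 bumps 7 from row 3; 7 starts row 4. P = [[1, 5], [2], [3], [7]], Q = [[1, 3], [2], [4], [5]].
Insert 4: 4 bumps 5 from row 1; 5 appends to row 2. P = [[1, 4], [2, 5], [3], [7]], Q = [[1, 3], [2, 6], [4], [5]].
Insert 6: appended to row 1. P = [[1, 4, 6], [2, 5], [3], [7]], Q = [[1, 3, 7], [2, 6], [4], [5]].

So P = [[1, 4, 6], [2, 5], [3], [7]], Q = [[1, 3, 7], [2, 6], [4], [5]].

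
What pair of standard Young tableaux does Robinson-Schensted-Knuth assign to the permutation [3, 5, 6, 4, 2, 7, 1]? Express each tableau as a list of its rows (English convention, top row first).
Insert each entry of the permutation into P by Schensted row insertion, recording in Q the position of each new cell.

After inserting 3: P = [[3]].
After inserting 5: P = [[3, 5]].
After inserting 6: P = [[3, 5, 6]].
After inserting 4: P = [[3, 4, 6], [5]].
After inserting 2: P = [[2, 4, 6], [3], [5]].
After inserting 7: P = [[2, 4, 6, 7], [3], [5]].
After inserting 1: P = [[1, 4, 6, 7], [2], [3], [5]].

So P = [[1, 4, 6, 7], [2], [3], [5]], Q = [[1, 2, 3, 6], [4], [5], [7]].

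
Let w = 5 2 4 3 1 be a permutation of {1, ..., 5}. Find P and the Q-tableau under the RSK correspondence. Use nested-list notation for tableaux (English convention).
Insert each entry of the permutation into P by Schensted row insertion, recording in Q the position of each new cell.

After inserting 5: P = [[5]].
After inserting 2: P = [[2], [5]].
After inserting 4: P = [[2, 4], [5]].
After inserting 3: P = [[2, 3], [4], [5]].
After inserting 1: P = [[1, 3], [2], [4], [5]].

So P = [[1, 3], [2], [4], [5]], Q = [[1, 3], [2], [4], [5]].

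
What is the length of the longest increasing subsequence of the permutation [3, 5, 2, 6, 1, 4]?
3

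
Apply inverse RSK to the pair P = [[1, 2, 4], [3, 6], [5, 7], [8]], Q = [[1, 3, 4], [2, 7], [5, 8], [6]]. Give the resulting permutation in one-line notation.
8 1 5 7 3 2 6 4

Reverse RSK: for i = n, n-1, ..., 1, locate i in Q, remove the corresponding corner cell from P, and reverse-bump its entry up through P; the value ejected from row 1 is w(i).

So w = 8 1 5 7 3 2 6 4.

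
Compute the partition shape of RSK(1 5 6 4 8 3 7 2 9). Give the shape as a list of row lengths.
Row-insert each entry into an empty tableau.

After inserting 1: P = [[1]].
After inserting 5: P = [[1, 5]].
After inserting 6: P = [[1, 5, 6]].
After inserting 4: P = [[1, 4, 6], [5]].
After inserting 8: P = [[1, 4, 6, 8], [5]].
After inserting 3: P = [[1, 3, 6, 8], [4], [5]].
After inserting 7: P = [[1, 3, 6, 7], [4, 8], [5]].
After inserting 2: P = [[1, 2, 6, 7], [3, 8], [4], [5]].
After inserting 9: P = [[1, 2, 6, 7, 9], [3, 8], [4], [5]].

The final insertion tableau P = [[1, 2, 6, 7, 9], [3, 8], [4], [5]] has shape [5, 2, 1, 1].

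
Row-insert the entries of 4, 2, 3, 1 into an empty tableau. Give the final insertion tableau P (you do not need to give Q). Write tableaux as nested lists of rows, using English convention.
P = [[1, 3], [2], [4]]

After inserting 4: P = [[4]].
After inserting 2: P = [[2], [4]].
After inserting 3: P = [[2, 3], [4]].
After inserting 1: P = [[1, 3], [2], [4]].

So P = [[1, 3], [2], [4]].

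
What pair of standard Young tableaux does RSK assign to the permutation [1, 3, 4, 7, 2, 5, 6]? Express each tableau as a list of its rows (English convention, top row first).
P = [[1, 2, 4, 5, 6], [3, 7]], Q = [[1, 2, 3, 4, 7], [5, 6]]

Insert each entry of the permutation into P by Schensted row insertion, recording in Q the position of each new cell.

After inserting 1: P = [[1]].
After inserting 3: P = [[1, 3]].
After inserting 4: P = [[1, 3, 4]].
After inserting 7: P = [[1, 3, 4, 7]].
After inserting 2: P = [[1, 2, 4, 7], [3]].
After inserting 5: P = [[1, 2, 4, 5], [3, 7]].
After inserting 6: P = [[1, 2, 4, 5, 6], [3, 7]].

So P = [[1, 2, 4, 5, 6], [3, 7]], Q = [[1, 2, 3, 4, 7], [5, 6]].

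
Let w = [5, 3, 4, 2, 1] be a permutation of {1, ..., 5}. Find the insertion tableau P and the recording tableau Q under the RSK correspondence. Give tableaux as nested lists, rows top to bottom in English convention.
P = [[1, 4], [2], [3], [5]], Q = [[1, 3], [2], [4], [5]]

Insert each entry of the permutation into P by Schensted row insertion, recording in Q the position of each new cell.

Insert 5: appended to row 1. P = [[5]].
Insert 3: 3 bumps 5 from row 1; 5 starts row 2. P = [[3], [5]].
Insert 4: appended to row 1. P = [[3, 4], [5]].
Insert 2: 2 bumps 3 from row 1; 3 bumps 5 from row 2; 5 starts row 3. P = [[2, 4], [3], [5]].
Insert 1: 1 bumps 2 from row 1; 2 bumps 3 from row 2; 3 bumps 5 from row 3; 5 starts row 4. P = [[1, 4], [2], [3], [5]].

So P = [[1, 4], [2], [3], [5]], Q = [[1, 3], [2], [4], [5]].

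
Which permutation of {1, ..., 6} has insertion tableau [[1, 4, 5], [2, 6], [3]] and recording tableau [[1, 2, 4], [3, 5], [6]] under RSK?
3 4 2 6 5 1

Reverse the RSK construction: for i from n down to 1, find the cell of Q containing i, remove the entry at that cell from P, and reverse-bump it up through P; the value ejected from row 1 is w(i).

Step i=6: Q has 6 at row 3, column 1; remove 3 from row 3 of P and reverse-bump: 3 enters row 2 and ejects 2; 2 enters row 1 and ejects 1. So w(6) = 1. P is now [[2, 4, 5], [3, 6]].
Step i=5: Q has 5 at row 2, column 2; remove 6 from row 2 of P and reverse-bump: 6 enters row 1 and ejects 5. So w(5) = 5. P is now [[2, 4, 6], [3]].
Step i=4: Q has 4 at row 1, column 3; remove that cell from P, ejecting 6. So w(4) = 6. P is now [[2, 4], [3]].
Step i=3: Q has 3 at row 2, column 1; remove 3 from row 2 of P and reverse-bump: 3 enters row 1 and ejects 2. So w(3) = 2. P is now [[3, 4]].
Step i=2: Q has 2 at row 1, column 2; remove that cell from P, ejecting 4. So w(2) = 4. P is now [[3]].
Step i=1: Q has 1 at row 1, column 1; remove that cell from P, ejecting 3. So w(1) = 3. P is now [].

So w = 3 4 2 6 5 1.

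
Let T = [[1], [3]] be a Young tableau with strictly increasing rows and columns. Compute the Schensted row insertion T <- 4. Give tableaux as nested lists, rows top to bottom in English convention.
[[1, 4], [3]]

4 is larger than every entry of row 1, so it is appended to row 1. The new tableau is [[1, 4], [3]].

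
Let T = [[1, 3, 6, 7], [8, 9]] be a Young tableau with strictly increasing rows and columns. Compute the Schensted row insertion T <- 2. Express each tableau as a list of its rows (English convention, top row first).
In row 1, 2 replaces 3 (the leftmost entry greater than 2); 3 is bumped to row 2. In row 2, 3 replaces 8 (the leftmost entry greater than 3); 8 is bumped to row 3. 8 starts a new row 3. The new tableau is [[1, 2, 6, 7], [3, 9], [8]].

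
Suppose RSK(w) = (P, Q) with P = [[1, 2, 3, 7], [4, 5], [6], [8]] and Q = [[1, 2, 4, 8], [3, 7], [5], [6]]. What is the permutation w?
Reverse the RSK construction: for i from n down to 1, find the cell of Q containing i, remove the entry at that cell from P, and reverse-bump it up through P; the value ejected from row 1 is w(i).

Step i=8: Q has 8 at row 1, column 4; remove that cell from P, ejecting 7. So w(8) = 7. P is now [[1, 2, 3], [4, 5], [6], [8]].
Step i=7: Q has 7 at row 2, column 2; remove 5 from row 2 of P and reverse-bump: 5 enters row 1 and ejects 3. So w(7) = 3. P is now [[1, 2, 5], [4], [6], [8]].
Step i=6: Q has 6 at row 4, column 1; remove 8 from row 4 of P and reverse-bump: 8 enters row 3 and ejects 6; 6 enters row 2 and ejects 4; 4 enters row 1 and ejects 2. So w(6) = 2. P is now [[1, 4, 5], [6], [8]].
Step i=5: Q has 5 at row 3, column 1; remove 8 from row 3 of P and reverse-bump: 8 enters row 2 and ejects 6; 6 enters row 1 and ejects 5. So w(5) = 5. P is now [[1, 4, 6], [8]].
Step i=4: Q has 4 at row 1, column 3; remove that cell from P, ejecting 6. So w(4) = 6. P is now [[1, 4], [8]].
Step i=3: Q has 3 at row 2, column 1; remove 8 from row 2 of P and reverse-bump: 8 enters row 1 and ejects 4. So w(3) = 4. P is now [[1, 8]].
Step i=2: Q has 2 at row 1, column 2; remove that cell from P, ejecting 8. So w(2) = 8. P is now [[1]].
Step i=1: Q has 1 at row 1, column 1; remove that cell from P, ejecting 1. So w(1) = 1. P is now [].

So w = 1 8 4 6 5 2 3 7.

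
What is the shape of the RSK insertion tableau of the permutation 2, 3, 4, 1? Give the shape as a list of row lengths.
Row-insert each entry into an empty tableau.

After inserting 2: P = [[2]].
After inserting 3: P = [[2, 3]].
After inserting 4: P = [[2, 3, 4]].
After inserting 1: P = [[1, 3, 4], [2]].

The final insertion tableau P = [[1, 3, 4], [2]] has shape [3, 1].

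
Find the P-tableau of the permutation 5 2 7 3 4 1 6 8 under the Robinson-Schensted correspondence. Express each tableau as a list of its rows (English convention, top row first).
P = [[1, 3, 4, 6, 8], [2, 7], [5]]

Insert 5: appended to row 1. P = [[5]].
Insert 2: 2 bumps 5 from row 1; 5 starts row 2. P = [[2], [5]].
Insert 7: appended to row 1. P = [[2, 7], [5]].
Insert 3: 3 bumps 7 from row 1; 7 appends to row 2. P = [[2, 3], [5, 7]].
Insert 4: appended to row 1. P = [[2, 3, 4], [5, 7]].
Insert 1: 1 bumps 2 from row 1; 2 bumps 5 from row 2; 5 starts row 3. P = [[1, 3, 4], [2, 7], [5]].
Insert 6: appended to row 1. P = [[1, 3, 4, 6], [2, 7], [5]].
Insert 8: appended to row 1. P = [[1, 3, 4, 6, 8], [2, 7], [5]].

So P = [[1, 3, 4, 6, 8], [2, 7], [5]].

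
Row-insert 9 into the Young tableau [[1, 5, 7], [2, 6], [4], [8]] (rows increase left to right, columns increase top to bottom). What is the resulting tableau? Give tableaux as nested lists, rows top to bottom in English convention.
[[1, 5, 7, 9], [2, 6], [4], [8]]

9 is larger than every entry of row 1, so it is appended to row 1. The new tableau is [[1, 5, 7, 9], [2, 6], [4], [8]].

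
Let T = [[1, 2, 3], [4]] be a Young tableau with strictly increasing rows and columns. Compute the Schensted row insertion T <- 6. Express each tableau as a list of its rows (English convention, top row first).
[[1, 2, 3, 6], [4]]

6 is larger than every entry of row 1, so it is appended to row 1. The new tableau is [[1, 2, 3, 6], [4]].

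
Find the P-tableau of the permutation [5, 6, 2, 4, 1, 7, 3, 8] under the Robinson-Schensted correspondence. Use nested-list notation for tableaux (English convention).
Insert 5: appended to row 1. P = [[5]].
Insert 6: appended to row 1. P = [[5, 6]].
Insert 2: 2 bumps 5 from row 1; 5 starts row 2. P = [[2, 6], [5]].
Insert 4: 4 bumps 6 from row 1; 6 appends to row 2. P = [[2, 4], [5, 6]].
Insert 1: 1 bumps 2 from row 1; 2 bumps 5 from row 2; 5 starts row 3. P = [[1, 4], [2, 6], [5]].
Insert 7: appended to row 1. P = [[1, 4, 7], [2, 6], [5]].
Insert 3: 3 bumps 4 from row 1; 4 bumps 6 from row 2; 6 appends to row 3. P = [[1, 3, 7], [2, 4], [5, 6]].
Insert 8: appended to row 1. P = [[1, 3, 7, 8], [2, 4], [5, 6]].

So P = [[1, 3, 7, 8], [2, 4], [5, 6]].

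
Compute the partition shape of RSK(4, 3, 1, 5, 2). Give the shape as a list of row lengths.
[2, 2, 1]

Row-insert each entry into an empty tableau.

After inserting 4: P = [[4]].
After inserting 3: P = [[3], [4]].
After inserting 1: P = [[1], [3], [4]].
After inserting 5: P = [[1, 5], [3], [4]].
After inserting 2: P = [[1, 2], [3, 5], [4]].

The final insertion tableau P = [[1, 2], [3, 5], [4]] has shape [2, 2, 1].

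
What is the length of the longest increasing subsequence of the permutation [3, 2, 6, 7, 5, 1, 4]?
3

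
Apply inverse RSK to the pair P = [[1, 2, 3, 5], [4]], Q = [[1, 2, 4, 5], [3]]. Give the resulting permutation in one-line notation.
Reverse the RSK construction: for i from n down to 1, find the cell of Q containing i, remove the entry at that cell from P, and reverse-bump it up through P; the value ejected from row 1 is w(i).

Step i=5: Q has 5 at row 1, column 4; remove that cell from P, ejecting 5. So w(5) = 5. P is now [[1, 2, 3], [4]].
Step i=4: Q has 4 at row 1, column 3; remove that cell from P, ejecting 3. So w(4) = 3. P is now [[1, 2], [4]].
Step i=3: Q has 3 at row 2, column 1; remove 4 from row 2 of P and reverse-bump: 4 enters row 1 and ejects 2. So w(3) = 2. P is now [[1, 4]].
Step i=2: Q has 2 at row 1, column 2; remove that cell from P, ejecting 4. So w(2) = 4. P is now [[1]].
Step i=1: Q has 1 at row 1, column 1; remove that cell from P, ejecting 1. So w(1) = 1. P is now [].

So w = 1 4 2 3 5.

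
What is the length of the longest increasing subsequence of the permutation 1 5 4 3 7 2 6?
3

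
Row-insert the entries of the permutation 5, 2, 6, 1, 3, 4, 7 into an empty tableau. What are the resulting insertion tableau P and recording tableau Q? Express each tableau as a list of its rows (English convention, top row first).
P = [[1, 3, 4, 7], [2, 6], [5]], Q = [[1, 3, 6, 7], [2, 5], [4]]

Insert each entry of the permutation into P by Schensted row insertion, recording in Q the position of each new cell.

Insert 5: appended to row 1. P = [[5]].
Insert 2: 2 bumps 5 from row 1; 5 starts row 2. P = [[2], [5]].
Insert 6: appended to row 1. P = [[2, 6], [5]].
Insert 1: 1 bumps 2 from row 1; 2 bumps 5 from row 2; 5 starts row 3. P = [[1, 6], [2], [5]].
Insert 3: 3 bumps 6 from row 1; 6 appends to row 2. P = [[1, 3], [2, 6], [5]].
Insert 4: appended to row 1. P = [[1, 3, 4], [2, 6], [5]].
Insert 7: appended to row 1. P = [[1, 3, 4, 7], [2, 6], [5]].

So P = [[1, 3, 4, 7], [2, 6], [5]], Q = [[1, 3, 6, 7], [2, 5], [4]].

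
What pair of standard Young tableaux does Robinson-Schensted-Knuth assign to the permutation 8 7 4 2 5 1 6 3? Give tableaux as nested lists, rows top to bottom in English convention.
Insert each entry of the permutation into P by Schensted row insertion, recording in Q the position of each new cell.

Insert 8: appended to row 1. P = [[8]], Q = [[1]].
Insert 7: 7 bumps 8 from row 1; 8 starts row 2. P = [[7], [8]], Q = [[1], [2]].
Insert 4: 4 bumps 7 from row 1; 7 bumps 8 from row 2; 8 starts row 3. P = [[4], [7], [8]], Q = [[1], [2], [3]].
Insert 2: 2 bumps 4 from row 1; 4 bumps 7 from row 2; 7 bumps 8 from row 3; 8 starts row 4. P = [[2], [4], [7], [8]], Q = [[1], [2], [3], [4]].
Insert 5: appended to row 1. P = [[2, 5], [4], [7], [8]], Q = [[1, 5], [2], [3], [4]].
Insert 1: 1 bumps 2 from row 1; 2 bumps 4 from row 2; 4 bumps 7 from row 3; 7 bumps 8 from row 4; 8 starts row 5. P = [[1, 5], [2], [4], [7], [8]], Q = [[1, 5], [2], [3], [4], [6]].
Insert 6: appended to row 1. P = [[1, 5, 6], [2], [4], [7], [8]], Q = [[1, 5, 7], [2], [3], [4], [6]].
Insert 3: 3 bumps 5 from row 1; 5 appends to row 2. P = [[1, 3, 6], [2, 5], [4], [7], [8]], Q = [[1, 5, 7], [2, 8], [3], [4], [6]].

So P = [[1, 3, 6], [2, 5], [4], [7], [8]], Q = [[1, 5, 7], [2, 8], [3], [4], [6]].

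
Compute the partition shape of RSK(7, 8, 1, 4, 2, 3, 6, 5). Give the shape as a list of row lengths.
[4, 2, 2]

Row-insert each entry into an empty tableau.

After inserting 7: P = [[7]].
After inserting 8: P = [[7, 8]].
After inserting 1: P = [[1, 8], [7]].
After inserting 4: P = [[1, 4], [7, 8]].
After inserting 2: P = [[1, 2], [4, 8], [7]].
After inserting 3: P = [[1, 2, 3], [4, 8], [7]].
After inserting 6: P = [[1, 2, 3, 6], [4, 8], [7]].
After inserting 5: P = [[1, 2, 3, 5], [4, 6], [7, 8]].

The final insertion tableau P = [[1, 2, 3, 5], [4, 6], [7, 8]] has shape [4, 2, 2].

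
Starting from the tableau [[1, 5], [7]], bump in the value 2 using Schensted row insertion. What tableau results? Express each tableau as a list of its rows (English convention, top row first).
In row 1, 2 replaces 5 (the leftmost entry greater than 2); 5 is bumped to row 2. In row 2, 5 replaces 7 (the leftmost entry greater than 5); 7 is bumped to row 3. 7 starts a new row 3. The new tableau is [[1, 2], [5], [7]].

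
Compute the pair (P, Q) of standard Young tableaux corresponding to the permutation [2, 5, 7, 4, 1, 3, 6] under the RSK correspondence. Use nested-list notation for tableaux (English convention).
Insert each entry of the permutation into P by Schensted row insertion, recording in Q the position of each new cell.

Insert 2: appended to row 1. P = [[2]], Q = [[1]].
Insert 5: appended to row 1. P = [[2, 5]], Q = [[1, 2]].
Insert 7: appended to row 1. P = [[2, 5, 7]], Q = [[1, 2, 3]].
Insert 4: 4 bumps 5 from row 1; 5 starts row 2. P = [[2, 4, 7], [5]], Q = [[1, 2, 3], [4]].
Insert 1: 1 bumps 2 from row 1; 2 bumps 5 from row 2; 5 starts row 3. P = [[1, 4, 7], [2], [5]], Q = [[1, 2, 3], [4], [5]].
Insert 3: 3 bumps 4 from row 1; 4 appends to row 2. P = [[1, 3, 7], [2, 4], [5]], Q = [[1, 2, 3], [4, 6], [5]].
Insert 6: 6 bumps 7 from row 1; 7 appends to row 2. P = [[1, 3, 6], [2, 4, 7], [5]], Q = [[1, 2, 3], [4, 6, 7], [5]].

So P = [[1, 3, 6], [2, 4, 7], [5]], Q = [[1, 2, 3], [4, 6, 7], [5]].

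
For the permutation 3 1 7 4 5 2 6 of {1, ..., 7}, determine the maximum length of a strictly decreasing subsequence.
3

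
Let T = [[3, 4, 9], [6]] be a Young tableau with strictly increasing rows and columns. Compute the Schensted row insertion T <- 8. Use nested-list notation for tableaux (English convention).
[[3, 4, 8], [6, 9]]

In row 1, 8 replaces 9 (the leftmost entry greater than 8); 9 is bumped to row 2. 9 is appended to row 2. The new tableau is [[3, 4, 8], [6, 9]].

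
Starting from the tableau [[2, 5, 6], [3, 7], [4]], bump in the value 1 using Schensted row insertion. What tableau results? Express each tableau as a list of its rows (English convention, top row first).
In row 1, 1 replaces 2 (the leftmost entry greater than 1); 2 is bumped to row 2. In row 2, 2 replaces 3 (the leftmost entry greater than 2); 3 is bumped to row 3. In row 3, 3 replaces 4 (the leftmost entry greater than 3); 4 is bumped to row 4. 4 starts a new row 4. The new tableau is [[1, 5, 6], [2, 7], [3], [4]].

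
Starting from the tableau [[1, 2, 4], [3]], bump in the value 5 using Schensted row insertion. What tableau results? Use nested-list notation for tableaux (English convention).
5 is larger than every entry of row 1, so it is appended to row 1. The new tableau is [[1, 2, 4, 5], [3]].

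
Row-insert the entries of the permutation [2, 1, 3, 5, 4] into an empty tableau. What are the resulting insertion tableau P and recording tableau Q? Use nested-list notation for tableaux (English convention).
Insert each entry of the permutation into P by Schensted row insertion, recording in Q the position of each new cell.

Insert 2: appended to row 1. P = [[2]].
Insert 1: 1 bumps 2 from row 1; 2 starts row 2. P = [[1], [2]].
Insert 3: appended to row 1. P = [[1, 3], [2]].
Insert 5: appended to row 1. P = [[1, 3, 5], [2]].
Insert 4: 4 bumps 5 from row 1; 5 appends to row 2. P = [[1, 3, 4], [2, 5]].

So P = [[1, 3, 4], [2, 5]], Q = [[1, 3, 4], [2, 5]].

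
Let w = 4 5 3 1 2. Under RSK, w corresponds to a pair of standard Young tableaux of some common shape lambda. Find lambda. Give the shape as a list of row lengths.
Row-insert each entry into an empty tableau.

After inserting 4: P = [[4]].
After inserting 5: P = [[4, 5]].
After inserting 3: P = [[3, 5], [4]].
After inserting 1: P = [[1, 5], [3], [4]].
After inserting 2: P = [[1, 2], [3, 5], [4]].

The final insertion tableau P = [[1, 2], [3, 5], [4]] has shape [2, 2, 1].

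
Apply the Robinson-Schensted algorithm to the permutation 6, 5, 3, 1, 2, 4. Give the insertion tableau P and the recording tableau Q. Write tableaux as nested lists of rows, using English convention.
P = [[1, 2, 4], [3], [5], [6]], Q = [[1, 5, 6], [2], [3], [4]]

Insert each entry of the permutation into P by Schensted row insertion, recording in Q the position of each new cell.

Insert 6: appended to row 1. P = [[6]], Q = [[1]].
Insert 5: 5 bumps 6 from row 1; 6 starts row 2. P = [[5], [6]], Q = [[1], [2]].
Insert 3: 3 bumps 5 from row 1; 5 bumps 6 from row 2; 6 starts row 3. P = [[3], [5], [6]], Q = [[1], [2], [3]].
Insert 1: 1 bumps 3 from row 1; 3 bumps 5 from row 2; 5 bumps 6 from row 3; 6 starts row 4. P = [[1], [3], [5], [6]], Q = [[1], [2], [3], [4]].
Insert 2: appended to row 1. P = [[1, 2], [3], [5], [6]], Q = [[1, 5], [2], [3], [4]].
Insert 4: appended to row 1. P = [[1, 2, 4], [3], [5], [6]], Q = [[1, 5, 6], [2], [3], [4]].

So P = [[1, 2, 4], [3], [5], [6]], Q = [[1, 5, 6], [2], [3], [4]].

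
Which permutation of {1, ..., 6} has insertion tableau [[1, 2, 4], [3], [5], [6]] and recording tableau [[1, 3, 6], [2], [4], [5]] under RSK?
Reverse the RSK construction: for i from n down to 1, find the cell of Q containing i, remove the entry at that cell from P, and reverse-bump it up through P; the value ejected from row 1 is w(i).

Step i=6: Q has 6 at row 1, column 3; remove that cell from P, ejecting 4. So w(6) = 4. P is now [[1, 2], [3], [5], [6]].
Step i=5: Q has 5 at row 4, column 1; remove 6 from row 4 of P and reverse-bump: 6 enters row 3 and ejects 5; 5 enters row 2 and ejects 3; 3 enters row 1 and ejects 2. So w(5) = 2. P is now [[1, 3], [5], [6]].
Step i=4: Q has 4 at row 3, column 1; remove 6 from row 3 of P and reverse-bump: 6 enters row 2 and ejects 5; 5 enters row 1 and ejects 3. So w(4) = 3. P is now [[1, 5], [6]].
Step i=3: Q has 3 at row 1, column 2; remove that cell from P, ejecting 5. So w(3) = 5. P is now [[1], [6]].
Step i=2: Q has 2 at row 2, column 1; remove 6 from row 2 of P and reverse-bump: 6 enters row 1 and ejects 1. So w(2) = 1. P is now [[6]].
Step i=1: Q has 1 at row 1, column 1; remove that cell from P, ejecting 6. So w(1) = 6. P is now [].

So w = 6 1 5 3 2 4.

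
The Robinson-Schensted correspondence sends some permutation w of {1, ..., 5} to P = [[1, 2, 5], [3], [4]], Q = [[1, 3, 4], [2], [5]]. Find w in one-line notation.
Reverse the RSK construction: for i from n down to 1, find the cell of Q containing i, remove the entry at that cell from P, and reverse-bump it up through P; the value ejected from row 1 is w(i).

Step i=5: Q has 5 at row 3, column 1; remove 4 from row 3 of P and reverse-bump: 4 enters row 2 and ejects 3; 3 enters row 1 and ejects 2. So w(5) = 2. P is now [[1, 3, 5], [4]].
Step i=4: Q has 4 at row 1, column 3; remove that cell from P, ejecting 5. So w(4) = 5. P is now [[1, 3], [4]].
Step i=3: Q has 3 at row 1, column 2; remove that cell from P, ejecting 3. So w(3) = 3. P is now [[1], [4]].
Step i=2: Q has 2 at row 2, column 1; remove 4 from row 2 of P and reverse-bump: 4 enters row 1 and ejects 1. So w(2) = 1. P is now [[4]].
Step i=1: Q has 1 at row 1, column 1; remove that cell from P, ejecting 4. So w(1) = 4. P is now [].

So w = 4 1 3 5 2.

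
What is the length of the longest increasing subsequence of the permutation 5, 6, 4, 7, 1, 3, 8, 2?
4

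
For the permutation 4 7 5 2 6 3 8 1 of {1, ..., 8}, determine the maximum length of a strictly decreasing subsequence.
4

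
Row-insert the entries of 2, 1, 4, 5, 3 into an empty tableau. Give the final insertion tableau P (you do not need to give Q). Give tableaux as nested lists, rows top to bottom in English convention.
P = [[1, 3, 5], [2, 4]]

Insert 2: appended to row 1. P = [[2]].
Insert 1: 1 bumps 2 from row 1; 2 starts row 2. P = [[1], [2]].
Insert 4: appended to row 1. P = [[1, 4], [2]].
Insert 5: appended to row 1. P = [[1, 4, 5], [2]].
Insert 3: 3 bumps 4 from row 1; 4 appends to row 2. P = [[1, 3, 5], [2, 4]].

So P = [[1, 3, 5], [2, 4]].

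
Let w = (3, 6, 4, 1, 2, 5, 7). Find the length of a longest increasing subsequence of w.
4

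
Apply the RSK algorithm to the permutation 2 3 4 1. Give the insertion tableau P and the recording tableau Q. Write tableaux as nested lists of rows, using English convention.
Insert each entry of the permutation into P by Schensted row insertion, recording in Q the position of each new cell.

Insert 2: appended to row 1. P = [[2]].
Insert 3: appended to row 1. P = [[2, 3]].
Insert 4: appended to row 1. P = [[2, 3, 4]].
Insert 1: 1 bumps 2 from row 1; 2 starts row 2. P = [[1, 3, 4], [2]].

So P = [[1, 3, 4], [2]], Q = [[1, 2, 3], [4]].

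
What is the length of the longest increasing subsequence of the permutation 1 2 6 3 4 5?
5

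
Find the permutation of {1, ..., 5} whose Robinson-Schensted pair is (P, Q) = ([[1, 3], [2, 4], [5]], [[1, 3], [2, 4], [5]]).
2 1 5 4 3

Reverse the RSK construction: for i from n down to 1, find the cell of Q containing i, remove the entry at that cell from P, and reverse-bump it up through P; the value ejected from row 1 is w(i).

Step i=5: Q has 5 at row 3, column 1; remove 5 from row 3 of P and reverse-bump: 5 enters row 2 and ejects 4; 4 enters row 1 and ejects 3. So w(5) = 3. P is now [[1, 4], [2, 5]].
Step i=4: Q has 4 at row 2, column 2; remove 5 from row 2 of P and reverse-bump: 5 enters row 1 and ejects 4. So w(4) = 4. P is now [[1, 5], [2]].
Step i=3: Q has 3 at row 1, column 2; remove that cell from P, ejecting 5. So w(3) = 5. P is now [[1], [2]].
Step i=2: Q has 2 at row 2, column 1; remove 2 from row 2 of P and reverse-bump: 2 enters row 1 and ejects 1. So w(2) = 1. P is now [[2]].
Step i=1: Q has 1 at row 1, column 1; remove that cell from P, ejecting 2. So w(1) = 2. P is now [].

So w = 2 1 5 4 3.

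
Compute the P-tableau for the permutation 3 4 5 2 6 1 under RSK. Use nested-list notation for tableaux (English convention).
P = [[1, 4, 5, 6], [2], [3]]

After inserting 3: P = [[3]].
After inserting 4: P = [[3, 4]].
After inserting 5: P = [[3, 4, 5]].
After inserting 2: P = [[2, 4, 5], [3]].
After inserting 6: P = [[2, 4, 5, 6], [3]].
After inserting 1: P = [[1, 4, 5, 6], [2], [3]].

So P = [[1, 4, 5, 6], [2], [3]].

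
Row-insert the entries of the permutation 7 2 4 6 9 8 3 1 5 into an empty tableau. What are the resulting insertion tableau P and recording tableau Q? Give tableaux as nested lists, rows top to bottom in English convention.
P = [[1, 3, 5, 8], [2, 6], [4, 9], [7]], Q = [[1, 3, 4, 5], [2, 6], [7, 9], [8]]

Insert each entry of the permutation into P by Schensted row insertion, recording in Q the position of each new cell.

Insert 7: appended to row 1. P = [[7]].
Insert 2: 2 bumps 7 from row 1; 7 starts row 2. P = [[2], [7]].
Insert 4: appended to row 1. P = [[2, 4], [7]].
Insert 6: appended to row 1. P = [[2, 4, 6], [7]].
Insert 9: appended to row 1. P = [[2, 4, 6, 9], [7]].
Insert 8: 8 bumps 9 from row 1; 9 appends to row 2. P = [[2, 4, 6, 8], [7, 9]].
Insert 3: 3 bumps 4 from row 1; 4 bumps 7 from row 2; 7 starts row 3. P = [[2, 3, 6, 8], [4, 9], [7]].
Insert 1: 1 bumps 2 from row 1; 2 bumps 4 from row 2; 4 bumps 7 from row 3; 7 starts row 4. P = [[1, 3, 6, 8], [2, 9], [4], [7]].
Insert 5: 5 bumps 6 from row 1; 6 bumps 9 from row 2; 9 appends to row 3. P = [[1, 3, 5, 8], [2, 6], [4, 9], [7]].

So P = [[1, 3, 5, 8], [2, 6], [4, 9], [7]], Q = [[1, 3, 4, 5], [2, 6], [7, 9], [8]].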